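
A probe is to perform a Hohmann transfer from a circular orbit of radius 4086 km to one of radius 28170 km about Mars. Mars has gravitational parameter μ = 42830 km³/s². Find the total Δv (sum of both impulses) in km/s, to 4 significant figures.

Δv = 1.654 km/s

The Hohmann ellipse has a_t = (r₁ + r₂)/2 = 16128 km.
Circular speed at r₁: v₁ = √(μ/r₁) = √(42830/4086) = 3.237612 km/s.
On the transfer ellipse at r₁, vis-viva equation gives v_p = √[μ(2/r₁ − 1/a_t)] = 4.278859 km/s.
First burn Δv₁ = |v_p − v₁| = 1.0412 km/s.
At r₂, v₂ = √(μ/r₂) = 1.23305 km/s.
Transfer-orbit speed at r₂: v_a = √[μ(2/r₂ − 1/a_t)] = 0.620640 km/s.
Second burn Δv₂ = |v₂ − v_a| = 0.61241 km/s.
Δv = Δv₁ + Δv₂ = 1.0412 + 0.61241 = 1.654 km/s.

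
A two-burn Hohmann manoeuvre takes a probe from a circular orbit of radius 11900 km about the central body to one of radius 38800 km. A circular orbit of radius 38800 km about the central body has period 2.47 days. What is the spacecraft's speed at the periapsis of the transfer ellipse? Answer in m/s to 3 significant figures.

From Kepler's third law T² = 4π²r³/μ at r = 38800 km, T = 2.47 days = 2.47 × 86400 s = 2.13408×10^5 s: μ = 4π²r³/T² = 50633.0 km³/s².
Transfer-ellipse semi-major axis a_t = (r₁ + r₂)/2 = (11900 + 38800)/2 = 25350 km.
At periapsis, r = 11900 km.
Vis-viva: v = √[μ(2/r − 1/a_t)] = √[50633.0 × (2/11900 − 1/25350)] = 2.552 km/s.

v = 2550 m/s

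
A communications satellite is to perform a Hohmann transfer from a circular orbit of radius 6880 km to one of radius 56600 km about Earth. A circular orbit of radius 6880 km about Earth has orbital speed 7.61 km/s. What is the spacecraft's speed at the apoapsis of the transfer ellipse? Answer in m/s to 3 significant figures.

From the circular-orbit relation v² = μ/r at r = 6880 km: μ = v²r = (7.61)² × 6880 = 3.98435×10^5 km³/s².
Semi-major axis of the transfer orbit: a_t = (6880 + 56600)/2 = 31740 km.
The apoapsis of the transfer ellipse is at r = 56600 km.
Vis-viva: v = √[μ(2/r − 1/a_t)] = √[3.98435×10^5 × (2/56600 − 1/31740)] = 1.235 km/s.

v = 1240 m/s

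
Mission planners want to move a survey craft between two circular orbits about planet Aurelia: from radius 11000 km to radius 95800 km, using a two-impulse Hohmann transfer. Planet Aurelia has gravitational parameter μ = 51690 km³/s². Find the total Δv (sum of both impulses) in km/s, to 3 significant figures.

The Hohmann ellipse has a_t = (r₁ + r₂)/2 = 53400 km.
Circular speed at r₁: v₁ = √(μ/r₁) = √(51690/11000) = 2.16774 km/s.
Transfer-orbit speed at r₁ (vis-viva equation): v_p = √[μ(2/r₁ − 1/a_t)] = 2.90348 km/s.
First burn Δv₁ = |v_p − v₁| = 0.7357 km/s.
At r₂, v₂ = √(μ/r₂) = 0.73455 km/s.
Transfer-orbit speed at r₂: v_a = √[μ(2/r₂ − 1/a_t)] = 0.33339 km/s.
Second burn Δv₂ = |v₂ − v_a| = 0.4012 km/s.
Total Δv = Δv₁ + Δv₂ = 1.137 km/s.

Δv = 1.14 km/s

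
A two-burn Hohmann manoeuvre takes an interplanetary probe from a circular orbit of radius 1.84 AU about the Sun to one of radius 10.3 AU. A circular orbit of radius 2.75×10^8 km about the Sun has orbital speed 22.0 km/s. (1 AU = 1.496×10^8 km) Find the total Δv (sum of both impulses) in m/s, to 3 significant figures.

From the circular-orbit relation v² = μ/r at r = 2.75×10^8 km: μ = v²r = (22.0)² × 2.75×10^8 = 1.33100×10^11 km³/s².
In km: r₁ = 1.84 × 1.496×10^8 = 2.75264×10^8 km; r₂ = 10.3 × 1.496×10^8 = 1.54088×10^9 km.
Transfer-ellipse semi-major axis a_t = (r₁ + r₂)/2 = (2.75264×10^8 + 1.54088×10^9)/2 = 9.08072×10^8 km.
Circular speed at r₁: v₁ = √(μ/r₁) = √(1.33100×10^11/2.75264×10^8) = 21.989 km/s.
On the transfer ellipse at r₁, v² = μ(2/r − 1/a) gives v_p = √[μ(2/r₁ − 1/a_t)] = 28.644 km/s.
First burn Δv₁ = |v_p − v₁| = 6.655 km/s.
Circular speed at r₂: v₂ = √(μ/r₂) = 9.294 km/s.
Transfer-orbit speed at r₂: v_a = √[μ(2/r₂ − 1/a_t)] = 5.117 km/s.
Second burn Δv₂ = |v₂ − v_a| = 4.177 km/s.
Δv = Δv₁ + Δv₂ = 6.655 + 4.177 = 10.83 km/s.

Δv = 10800 m/s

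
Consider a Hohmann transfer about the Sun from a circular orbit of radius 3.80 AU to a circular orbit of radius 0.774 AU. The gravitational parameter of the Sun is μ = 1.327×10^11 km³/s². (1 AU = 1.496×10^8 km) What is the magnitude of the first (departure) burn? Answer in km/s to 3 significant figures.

Δv₁ = 6.39 km/s

In km: r₁ = 3.80 × 1.496×10^8 = 5.6848×10^8 km; r₂ = 0.774 × 1.496×10^8 = 1.157904×10^8 km.
Transfer-ellipse semi-major axis a_t = (r₁ + r₂)/2 = (5.6848×10^8 + 1.157904×10^8)/2 = 3.421352×10^8 km.
On the circular orbit at r = 5.6848×10^8 km, v_c = √(μ/r) = 15.278 km/s.
Vis-viva on the transfer ellipse at r = 5.6848×10^8 km gives v_t = √[μ(2/r − 1/a_t)] = 8.8882 km/s.
Δv₁ = |v_t − v_c| = |8.8882 − 15.278| = 6.390 km/s.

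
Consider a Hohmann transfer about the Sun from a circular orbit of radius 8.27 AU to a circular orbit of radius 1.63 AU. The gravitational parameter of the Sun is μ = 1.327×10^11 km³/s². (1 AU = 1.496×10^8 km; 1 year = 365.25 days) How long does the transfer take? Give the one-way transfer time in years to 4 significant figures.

In km: r₁ = 8.27 × 1.496×10^8 = 1.237192×10^9 km; r₂ = 1.63 × 1.496×10^8 = 2.43848×10^8 km.
Transfer-ellipse semi-major axis a_t = (r₁ + r₂)/2 = (1.237192×10^9 + 2.43848×10^8)/2 = 7.4052×10^8 km.
By Kepler's third law the transfer-orbit period is T = 2π√(a_t³/μ), so t = T/2 = 1.738×10^8 s.
Converting: 1.738×10^8 s ÷ 3.15576×10^7 s/year (365.25 × 86400) = 5.507 years.

t = 5.507 years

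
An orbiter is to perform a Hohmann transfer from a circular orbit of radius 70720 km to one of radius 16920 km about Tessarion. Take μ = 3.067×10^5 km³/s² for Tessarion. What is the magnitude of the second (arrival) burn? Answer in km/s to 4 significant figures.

Semi-major axis of the transfer orbit: a_t = (70720 + 16920)/2 = 43820 km.
On the circular orbit at r = 16920 km, v_c = √(μ/r) = 4.258 km/s.
Vis-viva on the transfer ellipse at r = 16920 km gives v_t = √[μ(2/r − 1/a_t)] = 5.409 km/s.
Δv₂ = |v_t − v_c| = |5.409 − 4.258| = 1.151 km/s.

Δv₂ = 1.151 km/s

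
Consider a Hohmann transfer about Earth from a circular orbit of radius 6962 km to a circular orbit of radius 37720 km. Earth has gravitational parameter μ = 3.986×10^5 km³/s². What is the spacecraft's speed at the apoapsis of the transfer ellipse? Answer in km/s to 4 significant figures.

The Hohmann ellipse has a_t = (r₁ + r₂)/2 = 22341 km.
At apoapsis, r = 37720 km.
From the vis-viva equation, v = √[μ(2/r − 1/a_t)] = 1.815 km/s.

v = 1.815 km/s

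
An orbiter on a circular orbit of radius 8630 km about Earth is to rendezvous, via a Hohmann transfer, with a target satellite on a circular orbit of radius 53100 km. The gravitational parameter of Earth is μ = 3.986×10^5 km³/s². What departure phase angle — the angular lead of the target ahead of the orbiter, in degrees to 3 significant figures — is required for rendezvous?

Transfer-ellipse semi-major axis a_t = (r₁ + r₂)/2 = (8630 + 53100)/2 = 30865 km.
The half-period of the transfer ellipse is t = π√(a_t³/μ) = 26980 s.
Target angular speed ω₂ = √(μ/r₂³) = 5.160×10^-5 rad/s.
Angle swept by the target during transfer: ω₂·t = 1.3922 rad = 79.77°.
Arrival is 180° from departure on the ellipse, so φ = 180° − 79.77° = 100°.

φ = 100°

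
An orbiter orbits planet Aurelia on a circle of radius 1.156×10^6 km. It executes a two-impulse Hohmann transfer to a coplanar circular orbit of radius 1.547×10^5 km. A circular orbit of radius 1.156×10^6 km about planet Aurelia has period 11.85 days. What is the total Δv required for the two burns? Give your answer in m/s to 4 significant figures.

From Kepler's third law T² = 4π²r³/μ at r = 1.156×10^6 km, T = 11.85 days = 11.85 × 86400 s = 1.02384×10^6 s: μ = 4π²r³/T² = 5.81794×10^7 km³/s².
The Hohmann ellipse has a_t = (r₁ + r₂)/2 = 6.5535×10^5 km.
At r₁ the circular-orbit speed is v₁ = √(μ/r₁) = 7.094 km/s.
On the transfer ellipse at r₁, vis-viva gives v_a = √[μ(2/r₁ − 1/a_t)] = 3.447 km/s.
First burn Δv₁ = |v_a − v₁| = 3.647 km/s.
At r₂, v₂ = √(μ/r₂) = 19.393 km/s.
Transfer-orbit speed at r₂: v_p = √[μ(2/r₂ − 1/a_t)] = 25.756 km/s.
Second burn Δv₂ = |v₂ − v_p| = 6.363 km/s.
Δv = Δv₁ + Δv₂ = 3.647 + 6.363 = 10.01 km/s.

Δv = 10010 m/s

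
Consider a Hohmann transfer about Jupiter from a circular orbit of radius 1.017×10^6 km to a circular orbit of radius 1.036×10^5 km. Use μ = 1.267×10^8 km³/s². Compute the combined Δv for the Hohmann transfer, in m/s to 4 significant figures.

Δv = 18510 m/s

Transfer-ellipse semi-major axis a_t = (r₁ + r₂)/2 = (1.017×10^6 + 1.036×10^5)/2 = 5.603×10^5 km.
Circular speed at r₁: v₁ = √(μ/r₁) = √(1.267×10^8/1.017×10^6) = 11.1616 km/s.
Transfer-orbit speed at r₁ (vis-viva): v_a = √[μ(2/r₁ − 1/a_t)] = 4.79952 km/s.
First burn Δv₁ = |v_a − v₁| = 6.3621 km/s.
Circular speed at r₂: v₂ = √(μ/r₂) = 34.971 km/s.
Transfer-orbit speed at r₂: v_p = √[μ(2/r₂ − 1/a_t)] = 47.115 km/s.
Second burn Δv₂ = |v₂ − v_p| = 12.144 km/s.
Δv = Δv₁ + Δv₂ = 6.3621 + 12.144 = 18.51 km/s.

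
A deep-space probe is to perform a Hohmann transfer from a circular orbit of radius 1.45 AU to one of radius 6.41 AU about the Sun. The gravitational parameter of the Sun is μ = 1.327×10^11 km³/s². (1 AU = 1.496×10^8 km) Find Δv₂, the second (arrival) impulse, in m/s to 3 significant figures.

In km: r₁ = 1.45 × 1.496×10^8 = 2.1692×10^8 km; r₂ = 6.41 × 1.496×10^8 = 9.58936×10^8 km.
The Hohmann ellipse has a_t = (r₁ + r₂)/2 = 5.87928×10^8 km.
On the circular orbit at r = 9.58936×10^8 km, v_c = √(μ/r) = 11.7636 km/s.
Vis-viva on the transfer ellipse at r = 9.58936×10^8 km gives v_t = √[μ(2/r − 1/a_t)] = 7.14543 km/s.
Δv₂ = |v_t − v_c| = |7.14543 − 11.7636| = 4.618 km/s.

Δv₂ = 4620 m/s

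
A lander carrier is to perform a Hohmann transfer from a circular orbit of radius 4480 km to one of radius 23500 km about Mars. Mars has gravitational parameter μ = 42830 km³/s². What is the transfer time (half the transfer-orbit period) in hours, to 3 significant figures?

Transfer-ellipse semi-major axis a_t = (r₁ + r₂)/2 = (4480 + 23500)/2 = 13990 km.
Half the transfer-orbit period gives t = π√(a_t³/μ) = 25120 s.
Converting: 25120 s ÷ 3600 s/hour = 6.98 hours.

t = 6.98 hours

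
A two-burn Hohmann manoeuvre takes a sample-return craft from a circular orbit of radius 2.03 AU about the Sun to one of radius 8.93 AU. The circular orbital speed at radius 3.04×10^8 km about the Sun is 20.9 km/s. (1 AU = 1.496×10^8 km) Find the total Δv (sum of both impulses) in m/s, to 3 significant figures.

From the circular-orbit relation v² = μ/r at r = 3.04×10^8 km: μ = v²r = (20.9)² × 3.04×10^8 = 1.32790×10^11 km³/s².
In km: r₁ = 2.03 × 1.496×10^8 = 3.03688×10^8 km; r₂ = 8.93 × 1.496×10^8 = 1.335928×10^9 km.
Semi-major axis of the transfer orbit: a_t = (3.03688×10^8 + 1.335928×10^9)/2 = 8.19808×10^8 km.
Circular speed at r₁: v₁ = √(μ/r₁) = √(1.32790×10^11/3.03688×10^8) = 20.9107 km/s.
On the transfer ellipse at r₁, vis-viva gives v_p = √[μ(2/r₁ − 1/a_t)] = 26.6935 km/s.
First burn Δv₁ = |v_p − v₁| = 5.783 km/s.
At r₂, v₂ = √(μ/r₂) = 9.970 km/s.
Transfer-orbit speed at r₂: v_a = √[μ(2/r₂ − 1/a_t)] = 6.068 km/s.
Second burn Δv₂ = |v₂ − v_a| = 3.902 km/s.
Total Δv = Δv₁ + Δv₂ = 9.685 km/s.

Δv = 9680 m/s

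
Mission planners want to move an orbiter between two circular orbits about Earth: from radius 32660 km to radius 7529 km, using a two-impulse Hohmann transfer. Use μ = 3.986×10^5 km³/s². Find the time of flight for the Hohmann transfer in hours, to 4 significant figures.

t = 3.937 hours

Semi-major axis of the transfer orbit: a_t = (32660 + 7529)/2 = 20094.5 km.
Transfer time t = π√(a_t³/μ) = π√((20094.5)³ / 3.986×10^5) = 14174 s.
Converting: 14174 s ÷ 3600 s/hour = 3.937 hours.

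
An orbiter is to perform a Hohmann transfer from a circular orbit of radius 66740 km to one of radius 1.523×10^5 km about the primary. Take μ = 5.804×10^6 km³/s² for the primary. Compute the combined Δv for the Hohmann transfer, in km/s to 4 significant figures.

Δv = 3.026 km/s

The Hohmann ellipse has a_t = (r₁ + r₂)/2 = 1.0952×10^5 km.
Circular speed at r₁: v₁ = √(μ/r₁) = √(5.804×10^6/66740) = 9.32547 km/s.
On the transfer ellipse at r₁, v² = μ(2/r − 1/a) gives v_p = √[μ(2/r₁ − 1/a_t)] = 10.9970 km/s.
First burn Δv₁ = |v_p − v₁| = 1.672 km/s.
Circular speed at r₂: v₂ = √(μ/r₂) = 6.173 km/s.
Transfer-orbit speed at r₂: v_a = √[μ(2/r₂ − 1/a_t)] = 4.819 km/s.
Second burn Δv₂ = |v₂ − v_a| = 1.354 km/s.
Total Δv = Δv₁ + Δv₂ = 3.026 km/s.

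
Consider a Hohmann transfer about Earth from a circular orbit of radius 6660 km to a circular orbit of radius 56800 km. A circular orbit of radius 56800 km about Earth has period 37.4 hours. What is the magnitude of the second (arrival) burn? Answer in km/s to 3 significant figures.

Δv₂ = 1.44 km/s

From Kepler's third law T² = 4π²r³/μ at r = 56800 km, T = 37.4 hours = 37.4 × 3600 s = 1.3464×10^5 s: μ = 4π²r³/T² = 3.99077×10^5 km³/s².
Semi-major axis of the transfer orbit: a_t = (6660 + 56800)/2 = 31730 km.
Circular speed at r = 56800 km: v_c = √(μ/r) = 2.6507 km/s.
Vis-viva on the transfer ellipse at r = 56800 km gives v_t = √[μ(2/r − 1/a_t)] = 1.2144 km/s.
Δv₂ = |v_t − v_c| = |1.2144 − 2.6507| = 1.436 km/s.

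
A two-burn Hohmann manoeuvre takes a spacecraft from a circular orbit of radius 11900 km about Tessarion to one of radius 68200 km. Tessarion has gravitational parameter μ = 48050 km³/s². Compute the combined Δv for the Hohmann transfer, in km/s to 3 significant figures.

Δv = 0.995 km/s

The Hohmann ellipse has a_t = (r₁ + r₂)/2 = 40050 km.
Circular speed at r₁: v₁ = √(μ/r₁) = √(48050/11900) = 2.0094 km/s.
Transfer-orbit speed at r₁ (v² = μ(2/r − 1/a)): v_p = √[μ(2/r₁ − 1/a_t)] = 2.6222 km/s.
First burn Δv₁ = |v_p − v₁| = 0.6128 km/s.
At r₂, v₂ = √(μ/r₂) = 0.83937 km/s.
Transfer-orbit speed at r₂: v_a = √[μ(2/r₂ − 1/a_t)] = 0.45754 km/s.
Second burn Δv₂ = |v₂ − v_a| = 0.3818 km/s.
Total Δv = Δv₁ + Δv₂ = 0.9946 km/s.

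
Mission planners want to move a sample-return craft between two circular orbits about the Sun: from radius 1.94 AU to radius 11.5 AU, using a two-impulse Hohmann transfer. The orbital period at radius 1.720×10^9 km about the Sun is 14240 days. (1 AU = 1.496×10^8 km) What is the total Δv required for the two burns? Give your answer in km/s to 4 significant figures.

Δv = 10.65 km/s

From Kepler's third law T² = 4π²r³/μ at r = 1.720×10^9 km, T = 14240 days = 14240 × 86400 s = 1.230336×10^9 s: μ = 4π²r³/T² = 1.32708×10^11 km³/s².
In km: r₁ = 1.94 × 1.496×10^8 = 2.90224×10^8 km; r₂ = 11.5 × 1.496×10^8 = 1.7204×10^9 km.
Transfer-ellipse semi-major axis a_t = (r₁ + r₂)/2 = (2.90224×10^8 + 1.7204×10^9)/2 = 1.005312×10^9 km.
At r₁ the circular-orbit speed is v₁ = √(μ/r₁) = 21.38 km/s.
On the transfer ellipse at r₁, vis-viva gives v_p = √[μ(2/r₁ − 1/a_t)] = 27.97 km/s.
First burn Δv₁ = |v_p − v₁| = 6.590 km/s.
At r₂, v₂ = √(μ/r₂) = 8.783 km/s.
Transfer-orbit speed at r₂: v_a = √[μ(2/r₂ − 1/a_t)] = 4.719 km/s.
Second burn Δv₂ = |v₂ − v_a| = 4.064 km/s.
Δv = Δv₁ + Δv₂ = 6.590 + 4.064 = 10.65 km/s.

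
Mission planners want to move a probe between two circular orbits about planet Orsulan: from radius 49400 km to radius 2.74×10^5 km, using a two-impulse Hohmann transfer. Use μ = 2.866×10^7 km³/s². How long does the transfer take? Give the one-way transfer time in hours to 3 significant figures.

Transfer-ellipse semi-major axis a_t = (r₁ + r₂)/2 = (49400 + 2.740×10^5)/2 = 1.617×10^5 km.
Half the transfer-orbit period gives t = π√(a_t³/μ) = 38160 s.
Converting: 38160 s ÷ 3600 s/hour = 10.6 hours.

t = 10.6 hours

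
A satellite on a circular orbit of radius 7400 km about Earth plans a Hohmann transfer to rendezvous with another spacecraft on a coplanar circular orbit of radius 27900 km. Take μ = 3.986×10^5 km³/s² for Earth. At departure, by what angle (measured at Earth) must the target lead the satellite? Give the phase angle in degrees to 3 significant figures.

Transfer-ellipse semi-major axis a_t = (r₁ + r₂)/2 = (7400 + 27900)/2 = 17650 km.
Transfer time t = π√(a_t³/μ) = 11668.1 s.
The target's mean motion on its circular orbit is ω₂ = √(μ/r₂³) = 1.35476×10^-4 rad/s.
Angle swept by the target during transfer: ω₂·t = 1.5807 rad = 90.57°.
The satellite traverses 180° on the transfer ellipse, so the target must lead by 180° − 90.57° = 89.4°.

φ = 89.4°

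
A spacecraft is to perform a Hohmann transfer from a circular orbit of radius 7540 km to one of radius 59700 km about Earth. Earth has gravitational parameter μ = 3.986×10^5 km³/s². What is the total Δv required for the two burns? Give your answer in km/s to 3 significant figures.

Transfer-ellipse semi-major axis a_t = (r₁ + r₂)/2 = (7540 + 59700)/2 = 33620 km.
At r₁ the circular-orbit speed is v₁ = √(μ/r₁) = 7.271 km/s.
On the transfer ellipse at r₁, vis-viva equation gives v_p = √[μ(2/r₁ − 1/a_t)] = 9.689 km/s.
First burn Δv₁ = |v_p − v₁| = 2.418 km/s.
Circular speed at r₂: v₂ = √(μ/r₂) = 2.584 km/s.
Transfer-orbit speed at r₂: v_a = √[μ(2/r₂ − 1/a_t)] = 1.224 km/s.
Second burn Δv₂ = |v₂ − v_a| = 1.360 km/s.
Total Δv = Δv₁ + Δv₂ = 3.778 km/s.

Δv = 3.78 km/s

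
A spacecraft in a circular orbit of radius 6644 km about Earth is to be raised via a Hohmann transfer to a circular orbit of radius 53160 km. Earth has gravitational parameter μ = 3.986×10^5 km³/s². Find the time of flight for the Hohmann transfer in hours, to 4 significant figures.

Transfer-ellipse semi-major axis a_t = (r₁ + r₂)/2 = (6644 + 53160)/2 = 29902 km.
By Kepler's third law the transfer-orbit period is T = 2π√(a_t³/μ), so t = T/2 = 25730 s.
Converting: 25730 s ÷ 3600 s/hour = 7.147 hours.

t = 7.147 hours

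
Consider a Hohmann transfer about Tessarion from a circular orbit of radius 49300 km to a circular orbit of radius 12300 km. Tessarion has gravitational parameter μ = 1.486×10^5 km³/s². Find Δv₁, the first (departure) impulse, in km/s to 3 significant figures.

Δv₁ = 0.639 km/s

Transfer-ellipse semi-major axis a_t = (r₁ + r₂)/2 = (49300 + 12300)/2 = 30800 km.
On the circular orbit at r = 49300 km, v_c = √(μ/r) = 1.736 km/s.
Vis-viva on the transfer ellipse at r = 49300 km gives v_t = √[μ(2/r − 1/a_t)] = 1.097 km/s.
Δv₁ = |v_t − v_c| = |1.097 − 1.736| = 0.6390 km/s.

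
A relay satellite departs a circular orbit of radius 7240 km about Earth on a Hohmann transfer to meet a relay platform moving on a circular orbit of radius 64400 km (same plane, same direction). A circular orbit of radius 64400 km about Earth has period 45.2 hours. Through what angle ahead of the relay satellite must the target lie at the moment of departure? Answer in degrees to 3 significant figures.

From Kepler's third law T² = 4π²r³/μ at r = 64400 km, T = 45.2 hours = 45.2 × 3600 s = 1.6272×10^5 s: μ = 4π²r³/T² = 3.98231×10^5 km³/s².
Transfer-ellipse semi-major axis a_t = (r₁ + r₂)/2 = (7240 + 64400)/2 = 35820 km.
Transfer time t = π√(a_t³/μ) = 33750 s.
Target angular speed ω₂ = √(μ/r₂³) = 3.8613×10^-5 rad/s.
Angle swept by the target during transfer: ω₂·t = 1.3032 rad = 74.67°.
The relay satellite traverses 180° on the transfer ellipse, so the target must lead by 180° − 74.67° = 105°.

φ = 105°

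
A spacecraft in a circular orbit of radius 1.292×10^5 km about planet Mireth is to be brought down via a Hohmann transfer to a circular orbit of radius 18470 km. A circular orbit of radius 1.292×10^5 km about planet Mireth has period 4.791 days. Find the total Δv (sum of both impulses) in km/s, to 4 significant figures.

Δv = 2.655 km/s

From Kepler's third law T² = 4π²r³/μ at r = 1.292×10^5 km, T = 4.791 days = 4.791 × 86400 s = 4.139424×10^5 s: μ = 4π²r³/T² = 4.96898×10^5 km³/s².
The Hohmann ellipse has a_t = (r₁ + r₂)/2 = 73835 km.
At r₁ the circular-orbit speed is v₁ = √(μ/r₁) = 1.961112 km/s.
On the transfer ellipse at r₁, vis-viva gives v_a = √[μ(2/r₁ − 1/a_t)] = 0.9808549 km/s.
First burn Δv₁ = |v_a − v₁| = 0.98026 km/s.
At r₂, v₂ = √(μ/r₂) = 5.1868 km/s.
Transfer-orbit speed at r₂: v_p = √[μ(2/r₂ − 1/a_t)] = 6.8612 km/s.
Second burn Δv₂ = |v₂ − v_p| = 1.6744 km/s.
Total Δv = Δv₁ + Δv₂ = 2.655 km/s.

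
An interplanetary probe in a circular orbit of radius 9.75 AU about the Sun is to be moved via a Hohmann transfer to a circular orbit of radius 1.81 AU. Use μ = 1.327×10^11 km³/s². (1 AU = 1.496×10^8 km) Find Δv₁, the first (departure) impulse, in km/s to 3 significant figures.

Δv₁ = 4.20 km/s

In km: r₁ = 9.75 × 1.496×10^8 = 1.4586×10^9 km; r₂ = 1.81 × 1.496×10^8 = 2.70776×10^8 km.
The Hohmann ellipse has a_t = (r₁ + r₂)/2 = 8.64688×10^8 km.
On the circular orbit at r = 1.4586×10^9 km, v_c = √(μ/r) = 9.5382 km/s.
Vis-viva on the transfer ellipse at r = 1.4586×10^9 km gives v_t = √[μ(2/r − 1/a_t)] = 5.3376 km/s.
Δv₁ = |v_t − v_c| = |5.3376 − 9.5382| = 4.201 km/s.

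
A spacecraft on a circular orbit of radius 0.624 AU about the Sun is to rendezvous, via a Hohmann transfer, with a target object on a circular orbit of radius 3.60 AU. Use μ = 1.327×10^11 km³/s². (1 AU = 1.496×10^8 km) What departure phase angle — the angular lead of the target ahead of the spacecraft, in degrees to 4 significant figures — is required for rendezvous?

In km: r₁ = 0.624 × 1.496×10^8 = 9.33504×10^7 km; r₂ = 3.60 × 1.496×10^8 = 5.3856×10^8 km.
Transfer-ellipse semi-major axis a_t = (r₁ + r₂)/2 = (9.33504×10^7 + 5.3856×10^8)/2 = 3.159552×10^8 km.
The half-period of the transfer ellipse is t = π√(a_t³/μ) = 4.843×10^7 s.
The target's mean motion on its circular orbit is ω₂ = √(μ/r₂³) = 2.915×10^-8 rad/s.
Angle swept by the target during transfer: ω₂·t = 1.4117 rad = 80.88°.
Arrival is 180° from departure on the ellipse, so φ = 180° − 80.88° = 99.12°.

φ = 99.12°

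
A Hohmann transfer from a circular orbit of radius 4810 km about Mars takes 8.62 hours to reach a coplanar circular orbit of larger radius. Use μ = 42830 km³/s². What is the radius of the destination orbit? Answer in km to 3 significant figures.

r₂ = 27400 km

Transfer time t = 8.62 hours = 31032 s, and t = π√(a_t³/μ).
So a_t = (μ t²/π²)^(1/3) = (42830 × (31032)² / π²)^(1/3) = 16107 km.
Since a_t = (r₁ + r₂)/2, r₂ = 2a_t − r₁ = 2×16107 − 4810 = 27404 km.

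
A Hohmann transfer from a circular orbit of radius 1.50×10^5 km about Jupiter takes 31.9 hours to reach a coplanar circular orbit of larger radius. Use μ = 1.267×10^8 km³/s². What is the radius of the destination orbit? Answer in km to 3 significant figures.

Transfer time t = 31.9 hours = 1.1484×10^5 s, and t = π√(a_t³/μ).
So a_t = (μ t²/π²)^(1/3) = (1.267×10^8 × (1.1484×10^5)² / π²)^(1/3) = 5.5321×10^5 km.
Since a_t = (r₁ + r₂)/2, r₂ = 2a_t − r₁ = 2×5.5321×10^5 − 1.500×10^5 = 9.5642×10^5 km.

r₂ = 9.56×10^5 km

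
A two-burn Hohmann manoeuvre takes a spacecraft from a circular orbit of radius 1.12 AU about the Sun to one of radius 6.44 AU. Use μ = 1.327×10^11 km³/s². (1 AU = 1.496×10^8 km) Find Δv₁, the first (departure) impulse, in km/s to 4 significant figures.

Δv₁ = 8.591 km/s

In km: r₁ = 1.12 × 1.496×10^8 = 1.67552×10^8 km; r₂ = 6.44 × 1.496×10^8 = 9.63424×10^8 km.
Transfer-ellipse semi-major axis a_t = (r₁ + r₂)/2 = (1.67552×10^8 + 9.63424×10^8)/2 = 5.65488×10^8 km.
Circular speed at r = 1.67552×10^8 km: v_c = √(μ/r) = 28.142 km/s.
Vis-viva on the transfer ellipse at r = 1.67552×10^8 km gives v_t = √[μ(2/r − 1/a_t)] = 36.733 km/s.
Δv₁ = |v_t − v_c| = |36.733 − 28.142| = 8.591 km/s.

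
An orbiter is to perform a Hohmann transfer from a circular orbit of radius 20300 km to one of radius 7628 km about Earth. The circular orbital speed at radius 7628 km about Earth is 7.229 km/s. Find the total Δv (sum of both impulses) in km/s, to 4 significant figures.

Δv = 2.643 km/s

From the circular-orbit relation v² = μ/r at r = 7628 km: μ = v²r = (7.229)² × 7628 = 3.98627×10^5 km³/s².
The Hohmann ellipse has a_t = (r₁ + r₂)/2 = 13964 km.
At r₁ the circular-orbit speed is v₁ = √(μ/r₁) = 4.431 km/s.
Transfer-orbit speed at r₁ (vis-viva equation): v_a = √[μ(2/r₁ − 1/a_t)] = 3.275 km/s.
First burn Δv₁ = |v_a − v₁| = 1.156 km/s.
Circular speed at r₂: v₂ = √(μ/r₂) = 7.229 km/s.
Transfer-orbit speed at r₂: v_p = √[μ(2/r₂ − 1/a_t)] = 8.716 km/s.
Second burn Δv₂ = |v₂ − v_p| = 1.487 km/s.
Δv = Δv₁ + Δv₂ = 1.156 + 1.487 = 2.643 km/s.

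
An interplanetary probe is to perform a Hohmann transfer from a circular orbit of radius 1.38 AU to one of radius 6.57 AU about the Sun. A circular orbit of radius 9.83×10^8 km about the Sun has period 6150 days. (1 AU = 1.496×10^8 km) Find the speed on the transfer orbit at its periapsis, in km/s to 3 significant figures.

From Kepler's third law T² = 4π²r³/μ at r = 9.83×10^8 km, T = 6150 days = 6150 × 86400 s = 5.3136×10^8 s: μ = 4π²r³/T² = 1.32814×10^11 km³/s².
In km: r₁ = 1.38 × 1.496×10^8 = 2.06448×10^8 km; r₂ = 6.57 × 1.496×10^8 = 9.82872×10^8 km.
Transfer-ellipse semi-major axis a_t = (r₁ + r₂)/2 = (2.06448×10^8 + 9.82872×10^8)/2 = 5.9466×10^8 km.
The periapsis of the transfer ellipse is at r = 2.06448×10^8 km.
Applying v² = μ(2/r − 1/a_t): v = 32.61 km/s.

v = 32.6 km/s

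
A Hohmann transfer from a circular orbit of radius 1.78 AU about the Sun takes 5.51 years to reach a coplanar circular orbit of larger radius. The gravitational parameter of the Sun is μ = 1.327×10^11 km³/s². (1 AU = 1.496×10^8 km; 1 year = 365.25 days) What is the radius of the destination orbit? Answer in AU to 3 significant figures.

r₂ = 8.12 AU

In km: r₁ = 1.78 × 1.496×10^8 = 2.66288×10^8 km.
Transfer time t = 5.51 years × 365.25 × 86400 s = 1.73882376×10^8 s, and t = π√(a_t³/μ).
So a_t = (μ t²/π²)^(1/3) = (1.327×10^11 × (1.73882376×10^8)² / π²)^(1/3) = 7.4079×10^8 km.
Since a_t = (r₁ + r₂)/2, r₂ = 2a_t − r₁ = 2×7.4079×10^8 − 2.66288×10^8 = 1.215292×10^9 km.
In AU: r₂ = 1.215292×10^9 / 1.496×10^8 = 8.12 AU.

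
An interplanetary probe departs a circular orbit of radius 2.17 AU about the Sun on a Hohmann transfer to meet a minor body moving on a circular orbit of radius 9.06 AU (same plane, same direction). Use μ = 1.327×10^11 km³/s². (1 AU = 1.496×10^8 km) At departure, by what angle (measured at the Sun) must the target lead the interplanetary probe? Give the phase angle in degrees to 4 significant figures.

In km: r₁ = 2.17 × 1.496×10^8 = 3.24632×10^8 km; r₂ = 9.06 × 1.496×10^8 = 1.355376×10^9 km.
Semi-major axis of the transfer orbit: a_t = (3.24632×10^8 + 1.355376×10^9)/2 = 8.40004×10^8 km.
The half-period of the transfer ellipse is t = π√(a_t³/μ) = 2.0996×10^8 s.
Target angular speed ω₂ = √(μ/r₂³) = 7.3004×10^-9 rad/s.
Angle swept by the target during transfer: ω₂·t = 1.5328 rad = 87.82°.
The interplanetary probe traverses 180° on the transfer ellipse, so the target must lead by 180° − 87.82° = 92.18°.

φ = 92.18°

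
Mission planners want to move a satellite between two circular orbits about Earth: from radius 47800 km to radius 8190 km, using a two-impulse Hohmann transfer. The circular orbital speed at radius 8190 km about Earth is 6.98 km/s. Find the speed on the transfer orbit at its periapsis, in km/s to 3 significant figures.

From the circular-orbit relation v² = μ/r at r = 8190 km: μ = v²r = (6.98)² × 8190 = 3.99020×10^5 km³/s².
Transfer-ellipse semi-major axis a_t = (r₁ + r₂)/2 = (47800 + 8190)/2 = 27995 km.
At periapsis, r = 8190 km.
Vis-viva: v = √[μ(2/r − 1/a_t)] = √[3.99020×10^5 × (2/8190 − 1/27995)] = 9.121 km/s.

v = 9.12 km/s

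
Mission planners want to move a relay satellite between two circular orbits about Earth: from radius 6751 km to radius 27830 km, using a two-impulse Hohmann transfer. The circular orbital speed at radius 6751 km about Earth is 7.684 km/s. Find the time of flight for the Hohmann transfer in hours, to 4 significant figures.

From the circular-orbit relation v² = μ/r at r = 6751 km: μ = v²r = (7.684)² × 6751 = 3.98605×10^5 km³/s².
The Hohmann ellipse has a_t = (r₁ + r₂)/2 = 17290.5 km.
Half the transfer-orbit period gives t = π√(a_t³/μ) = 11313.3 s.
Converting: 11313.3 s ÷ 3600 s/hour = 3.143 hours.

t = 3.143 hours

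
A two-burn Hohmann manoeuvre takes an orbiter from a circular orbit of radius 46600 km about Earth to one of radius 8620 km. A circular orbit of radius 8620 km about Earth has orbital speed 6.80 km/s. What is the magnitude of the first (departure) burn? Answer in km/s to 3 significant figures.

Δv₁ = 1.29 km/s

From the circular-orbit relation v² = μ/r at r = 8620 km: μ = v²r = (6.80)² × 8620 = 3.98589×10^5 km³/s².
Semi-major axis of the transfer orbit: a_t = (46600 + 8620)/2 = 27610 km.
On the circular orbit at r = 46600 km, v_c = √(μ/r) = 2.92462 km/s.
Vis-viva on the transfer ellipse at r = 46600 km gives v_t = √[μ(2/r − 1/a_t)] = 1.63414 km/s.
Δv₁ = |v_t − v_c| = |1.63414 − 2.92462| = 1.290 km/s.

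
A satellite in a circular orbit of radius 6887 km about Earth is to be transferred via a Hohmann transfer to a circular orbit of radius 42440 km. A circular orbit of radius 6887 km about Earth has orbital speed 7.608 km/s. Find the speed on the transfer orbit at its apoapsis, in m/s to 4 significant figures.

v = 1620 m/s

From the circular-orbit relation v² = μ/r at r = 6887 km: μ = v²r = (7.608)² × 6887 = 3.98631×10^5 km³/s².
Semi-major axis of the transfer orbit: a_t = (6887 + 42440)/2 = 24663.5 km.
At apoapsis, r = 42440 km.
Vis-viva: v = √[μ(2/r − 1/a_t)] = √[3.98631×10^5 × (2/42440 − 1/24663.5)] = 1.620 km/s.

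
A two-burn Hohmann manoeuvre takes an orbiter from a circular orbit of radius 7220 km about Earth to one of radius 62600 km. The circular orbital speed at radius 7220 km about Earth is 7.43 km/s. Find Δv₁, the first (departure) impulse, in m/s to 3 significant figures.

Δv₁ = 2520 m/s

From the circular-orbit relation v² = μ/r at r = 7220 km: μ = v²r = (7.43)² × 7220 = 3.98579×10^5 km³/s².
Semi-major axis of the transfer orbit: a_t = (7220 + 62600)/2 = 34910 km.
Circular speed at r = 7220 km: v_c = √(μ/r) = 7.430 km/s.
Transfer-orbit speed at the same r (vis-viva, a = a_t): v_t = √[μ(2/r − 1/a_t)] = 9.949 km/s.
Δv₁ = |v_t − v_c| = |9.949 − 7.430| = 2.519 km/s.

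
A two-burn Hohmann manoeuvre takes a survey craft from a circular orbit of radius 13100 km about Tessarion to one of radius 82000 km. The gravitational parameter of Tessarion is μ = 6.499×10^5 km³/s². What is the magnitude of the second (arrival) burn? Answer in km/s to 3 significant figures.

Δv₂ = 1.34 km/s

Semi-major axis of the transfer orbit: a_t = (13100 + 82000)/2 = 47550 km.
On the circular orbit at r = 82000 km, v_c = √(μ/r) = 2.81525 km/s.
Vis-viva on the transfer ellipse at r = 82000 km gives v_t = √[μ(2/r − 1/a_t)] = 1.47767 km/s.
Δv₂ = |v_t − v_c| = |1.47767 − 2.81525| = 1.338 km/s.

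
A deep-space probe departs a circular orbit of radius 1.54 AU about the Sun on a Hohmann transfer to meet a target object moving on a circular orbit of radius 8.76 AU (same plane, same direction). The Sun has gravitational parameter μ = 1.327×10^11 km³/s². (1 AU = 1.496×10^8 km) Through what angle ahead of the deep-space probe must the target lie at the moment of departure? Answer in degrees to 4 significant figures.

φ = 98.86°

In km: r₁ = 1.54 × 1.496×10^8 = 2.30384×10^8 km; r₂ = 8.76 × 1.496×10^8 = 1.310496×10^9 km.
Transfer-ellipse semi-major axis a_t = (r₁ + r₂)/2 = (2.30384×10^8 + 1.310496×10^9)/2 = 7.7044×10^8 km.
The half-period of the transfer ellipse is t = π√(a_t³/μ) = 1.84426×10^8 s.
Target angular speed ω₂ = √(μ/r₂³) = 7.67860×10^-9 rad/s.
Angle swept by the target during transfer: ω₂·t = 1.4161 rad = 81.14°.
Arrival is 180° from departure on the ellipse, so φ = 180° − 81.14° = 98.86°.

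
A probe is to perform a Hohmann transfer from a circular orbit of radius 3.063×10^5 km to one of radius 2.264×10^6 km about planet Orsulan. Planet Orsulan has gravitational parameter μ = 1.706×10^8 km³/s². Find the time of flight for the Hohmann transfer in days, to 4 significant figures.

t = 4.056 days

Semi-major axis of the transfer orbit: a_t = (3.063×10^5 + 2.264×10^6)/2 = 1.28515×10^6 km.
Half the transfer-orbit period gives t = π√(a_t³/μ) = 3.504×10^5 s.
Converting: 3.504×10^5 s ÷ 86400 s/day = 4.056 days.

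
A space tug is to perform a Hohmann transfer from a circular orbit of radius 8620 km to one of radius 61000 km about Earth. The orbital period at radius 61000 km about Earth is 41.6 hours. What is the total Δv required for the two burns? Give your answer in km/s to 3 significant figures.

From Kepler's third law T² = 4π²r³/μ at r = 61000 km, T = 41.6 hours = 41.6 × 3600 s = 1.4976×10^5 s: μ = 4π²r³/T² = 3.99538×10^5 km³/s².
Semi-major axis of the transfer orbit: a_t = (8620 + 61000)/2 = 34810 km.
At r₁ the circular-orbit speed is v₁ = √(μ/r₁) = 6.808 km/s.
Transfer-orbit speed at r₁ (vis-viva equation): v_p = √[μ(2/r₁ − 1/a_t)] = 9.012 km/s.
First burn Δv₁ = |v_p − v₁| = 2.204 km/s.
At r₂, v₂ = √(μ/r₂) = 2.5593 km/s.
Transfer-orbit speed at r₂: v_a = √[μ(2/r₂ − 1/a_t)] = 1.2735 km/s.
Second burn Δv₂ = |v₂ − v_a| = 1.286 km/s.
Total Δv = Δv₁ + Δv₂ = 3.490 km/s.

Δv = 3.49 km/s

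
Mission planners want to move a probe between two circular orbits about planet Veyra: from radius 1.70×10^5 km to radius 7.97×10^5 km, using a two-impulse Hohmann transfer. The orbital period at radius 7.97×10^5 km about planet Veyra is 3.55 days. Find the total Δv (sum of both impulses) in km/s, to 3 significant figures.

From Kepler's third law T² = 4π²r³/μ at r = 7.97×10^5 km, T = 3.55 days = 3.55 × 86400 s = 3.0672×10^5 s: μ = 4π²r³/T² = 2.12447×10^8 km³/s².
Transfer-ellipse semi-major axis a_t = (r₁ + r₂)/2 = (1.700×10^5 + 7.970×10^5)/2 = 4.835×10^5 km.
At r₁ the circular-orbit speed is v₁ = √(μ/r₁) = 35.351 km/s.
On the transfer ellipse at r₁, v² = μ(2/r − 1/a) gives v_p = √[μ(2/r₁ − 1/a_t)] = 45.387 km/s.
First burn Δv₁ = |v_p − v₁| = 10.036 km/s.
At r₂, v₂ = √(μ/r₂) = 16.32661 km/s.
Transfer-orbit speed at r₂: v_a = √[μ(2/r₂ − 1/a_t)] = 9.681047 km/s.
Second burn Δv₂ = |v₂ − v_a| = 6.6456 km/s.
Δv = Δv₁ + Δv₂ = 10.036 + 6.6456 = 16.68 km/s.

Δv = 16.7 km/s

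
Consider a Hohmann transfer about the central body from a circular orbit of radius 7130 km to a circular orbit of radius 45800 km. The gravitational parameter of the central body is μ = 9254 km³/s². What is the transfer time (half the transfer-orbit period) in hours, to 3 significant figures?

Semi-major axis of the transfer orbit: a_t = (7130 + 45800)/2 = 26465 km.
By Kepler's third law the transfer-orbit period is T = 2π√(a_t³/μ), so t = T/2 = 1.406×10^5 s.
Converting: 1.406×10^5 s ÷ 3600 s/hour = 39.1 hours.

t = 39.1 hours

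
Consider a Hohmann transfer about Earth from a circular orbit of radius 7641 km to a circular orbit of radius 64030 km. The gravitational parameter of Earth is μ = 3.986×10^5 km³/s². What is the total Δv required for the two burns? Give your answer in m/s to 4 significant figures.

Δv = 3775 m/s

Transfer-ellipse semi-major axis a_t = (r₁ + r₂)/2 = (7641 + 64030)/2 = 35835.5 km.
Circular speed at r₁: v₁ = √(μ/r₁) = √(3.986×10^5/7641) = 7.2226 km/s.
Transfer-orbit speed at r₁ (vis-viva): v_p = √[μ(2/r₁ − 1/a_t)] = 9.6545 km/s.
First burn Δv₁ = |v_p − v₁| = 2.432 km/s.
Circular speed at r₂: v₂ = √(μ/r₂) = 2.495 km/s.
Transfer-orbit speed at r₂: v_a = √[μ(2/r₂ − 1/a_t)] = 1.152 km/s.
Second burn Δv₂ = |v₂ − v_a| = 1.343 km/s.
Total Δv = Δv₁ + Δv₂ = 3.775 km/s.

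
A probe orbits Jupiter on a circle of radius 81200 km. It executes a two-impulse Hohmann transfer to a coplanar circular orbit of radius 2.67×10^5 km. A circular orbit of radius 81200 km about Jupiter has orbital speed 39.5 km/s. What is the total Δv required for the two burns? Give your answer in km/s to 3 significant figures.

From the circular-orbit relation v² = μ/r at r = 81200 km: μ = v²r = (39.5)² × 81200 = 1.26692×10^8 km³/s².
The Hohmann ellipse has a_t = (r₁ + r₂)/2 = 1.741×10^5 km.
At r₁ the circular-orbit speed is v₁ = √(μ/r₁) = 39.500 km/s.
On the transfer ellipse at r₁, v² = μ(2/r − 1/a) gives v_p = √[μ(2/r₁ − 1/a_t)] = 48.916 km/s.
First burn Δv₁ = |v_p − v₁| = 9.416 km/s.
Circular speed at r₂: v₂ = √(μ/r₂) = 21.783 km/s.
Transfer-orbit speed at r₂: v_a = √[μ(2/r₂ − 1/a_t)] = 14.876 km/s.
Second burn Δv₂ = |v₂ − v_a| = 6.907 km/s.
Δv = Δv₁ + Δv₂ = 9.416 + 6.907 = 16.32 km/s.

Δv = 16.3 km/s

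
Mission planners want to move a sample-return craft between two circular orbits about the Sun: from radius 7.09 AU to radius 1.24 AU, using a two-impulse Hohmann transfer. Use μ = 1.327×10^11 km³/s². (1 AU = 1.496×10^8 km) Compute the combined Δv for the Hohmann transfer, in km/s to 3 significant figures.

Δv = 13.2 km/s

In km: r₁ = 7.09 × 1.496×10^8 = 1.060664×10^9 km; r₂ = 1.24 × 1.496×10^8 = 1.85504×10^8 km.
Semi-major axis of the transfer orbit: a_t = (1.060664×10^9 + 1.85504×10^8)/2 = 6.23084×10^8 km.
Circular speed at r₁: v₁ = √(μ/r₁) = √(1.327×10^11/1.060664×10^9) = 11.185 km/s.
Transfer-orbit speed at r₁ (vis-viva equation): v_a = √[μ(2/r₁ − 1/a_t)] = 6.1031 km/s.
First burn Δv₁ = |v_a − v₁| = 5.082 km/s.
At r₂, v₂ = √(μ/r₂) = 26.75 km/s.
Transfer-orbit speed at r₂: v_p = √[μ(2/r₂ − 1/a_t)] = 34.90 km/s.
Second burn Δv₂ = |v₂ − v_p| = 8.150 km/s.
Total Δv = Δv₁ + Δv₂ = 13.23 km/s.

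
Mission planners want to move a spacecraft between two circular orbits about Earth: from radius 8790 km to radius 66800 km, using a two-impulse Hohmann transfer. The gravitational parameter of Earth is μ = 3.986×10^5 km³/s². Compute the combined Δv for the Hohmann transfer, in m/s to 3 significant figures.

The Hohmann ellipse has a_t = (r₁ + r₂)/2 = 37795 km.
Circular speed at r₁: v₁ = √(μ/r₁) = √(3.986×10^5/8790) = 6.7340 km/s.
On the transfer ellipse at r₁, vis-viva gives v_p = √[μ(2/r₁ − 1/a_t)] = 8.9525 km/s.
First burn Δv₁ = |v_p − v₁| = 2.2185 km/s.
At r₂, v₂ = √(μ/r₂) = 2.44276 km/s.
Transfer-orbit speed at r₂: v_a = √[μ(2/r₂ − 1/a_t)] = 1.17803 km/s.
Second burn Δv₂ = |v₂ − v_a| = 1.2647 km/s.
Total Δv = Δv₁ + Δv₂ = 3.483 km/s.

Δv = 3480 m/s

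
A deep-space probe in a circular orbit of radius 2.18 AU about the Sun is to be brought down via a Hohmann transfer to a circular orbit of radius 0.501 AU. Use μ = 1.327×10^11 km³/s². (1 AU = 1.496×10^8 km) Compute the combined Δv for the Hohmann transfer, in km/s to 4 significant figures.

Δv = 19.42 km/s

In km: r₁ = 2.18 × 1.496×10^8 = 3.26128×10^8 km; r₂ = 0.501 × 1.496×10^8 = 7.49496×10^7 km.
Semi-major axis of the transfer orbit: a_t = (3.26128×10^8 + 7.49496×10^7)/2 = 2.005388×10^8 km.
At r₁ the circular-orbit speed is v₁ = √(μ/r₁) = 20.17 km/s.
Transfer-orbit speed at r₁ (v² = μ(2/r − 1/a)): v_a = √[μ(2/r₁ − 1/a_t)] = 12.33 km/s.
First burn Δv₁ = |v_a − v₁| = 7.840 km/s.
At r₂, v₂ = √(μ/r₂) = 42.08 km/s.
Transfer-orbit speed at r₂: v_p = √[μ(2/r₂ − 1/a_t)] = 53.66 km/s.
Second burn Δv₂ = |v₂ − v_p| = 11.58 km/s.
Δv = Δv₁ + Δv₂ = 7.840 + 11.58 = 19.42 km/s.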